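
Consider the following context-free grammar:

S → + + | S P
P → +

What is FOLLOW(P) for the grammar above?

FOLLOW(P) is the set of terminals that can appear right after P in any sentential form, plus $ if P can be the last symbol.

We compute FOLLOW(P) using the standard algorithm.
FOLLOW(S) starts with {$}.
FIRST(P) = {+}
FIRST(S) = {+}
FOLLOW(P) = {$, +}
FOLLOW(S) = {$, +}
Therefore, FOLLOW(P) = {$, +}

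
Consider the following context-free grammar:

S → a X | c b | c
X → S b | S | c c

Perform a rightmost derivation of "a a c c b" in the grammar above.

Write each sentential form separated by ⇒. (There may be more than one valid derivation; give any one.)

S ⇒ a X ⇒ a S b ⇒ a a X b ⇒ a a c c b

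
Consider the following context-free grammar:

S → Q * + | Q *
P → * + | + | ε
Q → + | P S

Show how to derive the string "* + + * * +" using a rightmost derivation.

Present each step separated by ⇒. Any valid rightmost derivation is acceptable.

S ⇒ Q * + ⇒ P S * + ⇒ P Q * * + ⇒ P + * * + ⇒ * + + * * +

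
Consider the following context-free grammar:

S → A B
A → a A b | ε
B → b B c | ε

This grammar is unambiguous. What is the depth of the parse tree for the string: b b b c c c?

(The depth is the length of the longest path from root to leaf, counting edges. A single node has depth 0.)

5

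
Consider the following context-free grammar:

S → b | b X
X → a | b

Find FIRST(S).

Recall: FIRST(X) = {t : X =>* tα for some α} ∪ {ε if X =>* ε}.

We compute FIRST(S) using the standard algorithm.
FIRST(S) = {b}
FIRST(X) = {a, b}
Therefore, FIRST(S) = {b}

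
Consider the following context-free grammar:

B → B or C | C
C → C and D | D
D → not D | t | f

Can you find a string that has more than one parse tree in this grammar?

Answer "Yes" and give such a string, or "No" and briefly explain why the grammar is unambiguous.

No - the grammar is unambiguous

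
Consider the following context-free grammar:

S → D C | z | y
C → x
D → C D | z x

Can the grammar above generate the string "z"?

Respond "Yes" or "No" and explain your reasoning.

Yes - a valid derivation exists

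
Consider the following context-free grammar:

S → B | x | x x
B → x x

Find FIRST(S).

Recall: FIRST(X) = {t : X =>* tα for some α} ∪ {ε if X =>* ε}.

We compute FIRST(S) using the standard algorithm.
FIRST(B) = {x}
FIRST(S) = {x}
Therefore, FIRST(S) = {x}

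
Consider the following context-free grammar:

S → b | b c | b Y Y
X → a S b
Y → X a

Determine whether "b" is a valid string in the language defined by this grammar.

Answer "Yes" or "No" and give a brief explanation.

Yes - a valid derivation exists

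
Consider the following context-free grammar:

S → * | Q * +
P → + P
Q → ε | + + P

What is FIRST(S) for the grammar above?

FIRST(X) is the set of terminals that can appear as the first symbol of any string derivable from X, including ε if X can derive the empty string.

We compute FIRST(S) using the standard algorithm.
FIRST(P) = {+}
FIRST(Q) = {+, ε}
FIRST(S) = {*, +}
Therefore, FIRST(S) = {*, +}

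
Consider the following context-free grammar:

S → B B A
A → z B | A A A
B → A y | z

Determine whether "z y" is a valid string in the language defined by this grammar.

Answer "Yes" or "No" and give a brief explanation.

No - no valid derivation exists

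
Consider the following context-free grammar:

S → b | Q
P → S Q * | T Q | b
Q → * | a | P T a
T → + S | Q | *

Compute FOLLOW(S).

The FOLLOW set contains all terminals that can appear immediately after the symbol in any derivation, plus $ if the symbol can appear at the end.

We compute FOLLOW(S) using the standard algorithm.
FOLLOW(S) starts with {$}.
FIRST(P) = {*, +, a, b}
FIRST(Q) = {*, +, a, b}
FIRST(S) = {*, +, a, b}
FIRST(T) = {*, +, a, b}
FOLLOW(P) = {*, +, a, b}
FOLLOW(Q) = {$, *, +, a, b}
FOLLOW(S) = {$, *, +, a, b}
FOLLOW(T) = {*, +, a, b}
Therefore, FOLLOW(S) = {$, *, +, a, b}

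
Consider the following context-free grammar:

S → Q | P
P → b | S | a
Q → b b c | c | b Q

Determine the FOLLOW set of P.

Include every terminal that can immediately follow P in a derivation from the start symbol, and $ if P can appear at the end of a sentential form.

We compute FOLLOW(P) using the standard algorithm.
FOLLOW(S) starts with {$}.
FIRST(P) = {a, b, c}
FIRST(Q) = {b, c}
FIRST(S) = {a, b, c}
FOLLOW(P) = {$}
FOLLOW(Q) = {$}
FOLLOW(S) = {$}
Therefore, FOLLOW(P) = {$}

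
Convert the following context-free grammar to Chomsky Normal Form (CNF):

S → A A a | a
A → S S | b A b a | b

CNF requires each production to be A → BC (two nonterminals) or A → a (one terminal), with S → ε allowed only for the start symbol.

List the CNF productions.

TA → a; S → a; TB → b; A → b; S → A X0; X0 → A TA; A → S S; A → TB X1; X1 → A X2; X2 → TB TA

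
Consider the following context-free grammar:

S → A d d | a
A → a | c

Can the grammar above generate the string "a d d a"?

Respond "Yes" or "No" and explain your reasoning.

No - no valid derivation exists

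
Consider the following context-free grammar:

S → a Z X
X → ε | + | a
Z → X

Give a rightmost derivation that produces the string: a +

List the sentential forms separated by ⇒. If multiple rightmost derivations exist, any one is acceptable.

S ⇒ a Z X ⇒ a Z ⇒ a X ⇒ a +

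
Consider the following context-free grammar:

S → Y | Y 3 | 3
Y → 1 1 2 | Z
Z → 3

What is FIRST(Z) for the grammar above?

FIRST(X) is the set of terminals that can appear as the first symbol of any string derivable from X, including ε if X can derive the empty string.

We compute FIRST(Z) using the standard algorithm.
FIRST(S) = {1, 3}
FIRST(Y) = {1, 3}
FIRST(Z) = {3}
Therefore, FIRST(Z) = {3}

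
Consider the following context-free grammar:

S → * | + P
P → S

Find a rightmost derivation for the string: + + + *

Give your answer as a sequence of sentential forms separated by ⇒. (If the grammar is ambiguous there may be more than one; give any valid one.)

S ⇒ + P ⇒ + S ⇒ + + P ⇒ + + S ⇒ + + + P ⇒ + + + S ⇒ + + + *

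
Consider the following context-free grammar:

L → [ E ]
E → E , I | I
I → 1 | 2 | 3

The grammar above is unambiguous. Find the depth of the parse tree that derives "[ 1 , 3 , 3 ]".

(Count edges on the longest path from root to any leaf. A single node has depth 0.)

5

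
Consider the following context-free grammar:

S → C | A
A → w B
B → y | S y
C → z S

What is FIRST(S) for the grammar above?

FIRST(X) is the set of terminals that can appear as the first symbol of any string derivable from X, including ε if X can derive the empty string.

We compute FIRST(S) using the standard algorithm.
FIRST(A) = {w}
FIRST(B) = {w, y, z}
FIRST(C) = {z}
FIRST(S) = {w, z}
Therefore, FIRST(S) = {w, z}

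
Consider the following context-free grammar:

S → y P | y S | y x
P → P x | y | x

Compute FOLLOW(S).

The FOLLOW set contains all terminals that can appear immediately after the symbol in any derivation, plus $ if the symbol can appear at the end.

We compute FOLLOW(S) using the standard algorithm.
FOLLOW(S) starts with {$}.
FIRST(P) = {x, y}
FIRST(S) = {y}
FOLLOW(P) = {$, x}
FOLLOW(S) = {$}
Therefore, FOLLOW(S) = {$}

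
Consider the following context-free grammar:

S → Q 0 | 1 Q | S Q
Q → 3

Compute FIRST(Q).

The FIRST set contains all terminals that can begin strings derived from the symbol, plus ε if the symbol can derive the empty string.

We compute FIRST(Q) using the standard algorithm.
FIRST(Q) = {3}
FIRST(S) = {1, 3}
Therefore, FIRST(Q) = {3}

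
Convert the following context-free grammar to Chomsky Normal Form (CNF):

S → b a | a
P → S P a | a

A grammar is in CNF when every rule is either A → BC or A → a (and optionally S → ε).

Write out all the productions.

TB → b; TA → a; S → a; P → a; S → TB TA; P → S X0; X0 → P TA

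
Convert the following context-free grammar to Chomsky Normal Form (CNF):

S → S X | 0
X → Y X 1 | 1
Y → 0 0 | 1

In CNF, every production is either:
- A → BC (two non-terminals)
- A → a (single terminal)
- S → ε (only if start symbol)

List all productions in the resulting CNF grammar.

S → 0; T1 → 1; X → 1; T0 → 0; Y → 1; S → S X; X → Y X0; X0 → X T1; Y → T0 T0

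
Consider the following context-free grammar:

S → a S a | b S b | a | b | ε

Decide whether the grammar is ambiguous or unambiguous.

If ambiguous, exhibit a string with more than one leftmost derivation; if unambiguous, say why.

Unambiguous - every string in the language has a unique leftmost derivation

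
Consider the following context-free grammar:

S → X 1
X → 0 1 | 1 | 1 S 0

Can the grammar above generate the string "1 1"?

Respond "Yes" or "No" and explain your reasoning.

Yes - a valid derivation exists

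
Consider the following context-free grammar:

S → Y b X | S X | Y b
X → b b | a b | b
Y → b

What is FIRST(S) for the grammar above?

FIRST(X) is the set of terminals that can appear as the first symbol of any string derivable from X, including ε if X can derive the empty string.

We compute FIRST(S) using the standard algorithm.
FIRST(S) = {b}
FIRST(X) = {a, b}
FIRST(Y) = {b}
Therefore, FIRST(S) = {b}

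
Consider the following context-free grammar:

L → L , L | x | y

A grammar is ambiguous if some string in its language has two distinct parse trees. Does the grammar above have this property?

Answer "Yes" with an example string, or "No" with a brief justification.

Yes - the string 'y , y , x , x , y' has two distinct parse trees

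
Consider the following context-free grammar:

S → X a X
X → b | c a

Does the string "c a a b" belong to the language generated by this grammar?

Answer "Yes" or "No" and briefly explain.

Yes - a valid derivation exists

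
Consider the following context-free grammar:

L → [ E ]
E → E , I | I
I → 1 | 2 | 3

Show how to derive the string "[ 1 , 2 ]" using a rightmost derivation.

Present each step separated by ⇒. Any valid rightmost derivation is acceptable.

L ⇒ [ E ] ⇒ [ E , I ] ⇒ [ E , 2 ] ⇒ [ I , 2 ] ⇒ [ 1 , 2 ]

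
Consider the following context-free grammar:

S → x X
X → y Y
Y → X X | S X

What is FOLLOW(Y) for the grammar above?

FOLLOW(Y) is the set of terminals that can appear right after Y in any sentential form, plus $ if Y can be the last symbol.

We compute FOLLOW(Y) using the standard algorithm.
FOLLOW(S) starts with {$}.
FIRST(S) = {x}
FIRST(X) = {y}
FIRST(Y) = {x, y}
FOLLOW(S) = {$, y}
FOLLOW(X) = {$, y}
FOLLOW(Y) = {$, y}
Therefore, FOLLOW(Y) = {$, y}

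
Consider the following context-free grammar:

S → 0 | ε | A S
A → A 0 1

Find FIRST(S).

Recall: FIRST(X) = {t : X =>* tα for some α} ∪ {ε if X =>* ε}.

We compute FIRST(S) using the standard algorithm.
FIRST(A) = {}
FIRST(S) = {0, ε}
Therefore, FIRST(S) = {0, ε}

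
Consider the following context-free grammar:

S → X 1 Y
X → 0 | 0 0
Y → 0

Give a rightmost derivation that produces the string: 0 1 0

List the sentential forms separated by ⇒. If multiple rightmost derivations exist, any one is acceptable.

S ⇒ X 1 Y ⇒ X 1 0 ⇒ 0 1 0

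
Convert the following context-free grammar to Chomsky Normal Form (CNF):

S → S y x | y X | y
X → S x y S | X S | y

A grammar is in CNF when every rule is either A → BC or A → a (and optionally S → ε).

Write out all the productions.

TY → y; TX → x; S → y; X → y; S → S X0; X0 → TY TX; S → TY X; X → S X1; X1 → TX X2; X2 → TY S; X → X S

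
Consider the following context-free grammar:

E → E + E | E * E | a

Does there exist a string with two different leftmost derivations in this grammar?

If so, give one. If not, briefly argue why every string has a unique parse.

Yes - the string 'a * a * a * a * a' has two distinct leftmost derivations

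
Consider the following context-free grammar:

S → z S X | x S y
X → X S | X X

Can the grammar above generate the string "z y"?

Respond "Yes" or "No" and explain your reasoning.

No - no valid derivation exists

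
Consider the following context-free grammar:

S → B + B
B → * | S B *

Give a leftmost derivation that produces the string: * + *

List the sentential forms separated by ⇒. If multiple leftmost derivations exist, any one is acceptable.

S ⇒ B + B ⇒ * + B ⇒ * + *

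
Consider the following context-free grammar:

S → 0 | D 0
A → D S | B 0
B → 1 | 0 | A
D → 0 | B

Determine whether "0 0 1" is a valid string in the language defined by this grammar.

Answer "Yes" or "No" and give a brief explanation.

No - no valid derivation exists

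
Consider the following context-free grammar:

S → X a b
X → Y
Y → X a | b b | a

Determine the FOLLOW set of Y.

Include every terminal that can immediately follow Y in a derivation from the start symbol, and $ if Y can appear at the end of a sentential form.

We compute FOLLOW(Y) using the standard algorithm.
FOLLOW(S) starts with {$}.
FIRST(S) = {a, b}
FIRST(X) = {a, b}
FIRST(Y) = {a, b}
FOLLOW(S) = {$}
FOLLOW(X) = {a}
FOLLOW(Y) = {a}
Therefore, FOLLOW(Y) = {a}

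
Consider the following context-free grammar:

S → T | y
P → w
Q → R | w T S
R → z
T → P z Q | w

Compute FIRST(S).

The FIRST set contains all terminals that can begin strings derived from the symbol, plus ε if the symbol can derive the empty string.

We compute FIRST(S) using the standard algorithm.
FIRST(P) = {w}
FIRST(Q) = {w, z}
FIRST(R) = {z}
FIRST(S) = {w, y}
FIRST(T) = {w}
Therefore, FIRST(S) = {w, y}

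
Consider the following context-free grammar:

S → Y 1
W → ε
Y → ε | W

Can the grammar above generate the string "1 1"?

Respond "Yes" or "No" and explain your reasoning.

No - no valid derivation exists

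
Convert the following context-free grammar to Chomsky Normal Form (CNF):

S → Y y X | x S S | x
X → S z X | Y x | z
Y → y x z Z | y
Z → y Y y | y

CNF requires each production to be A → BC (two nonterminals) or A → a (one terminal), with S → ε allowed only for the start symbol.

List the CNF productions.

TY → y; TX → x; S → x; TZ → z; X → z; Y → y; Z → y; S → Y X0; X0 → TY X; S → TX X1; X1 → S S; X → S X2; X2 → TZ X; X → Y TX; Y → TY X3; X3 → TX X4; X4 → TZ Z; Z → TY X5; X5 → Y TY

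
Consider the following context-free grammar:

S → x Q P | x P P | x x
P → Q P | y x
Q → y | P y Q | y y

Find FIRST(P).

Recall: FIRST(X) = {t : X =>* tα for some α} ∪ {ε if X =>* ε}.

We compute FIRST(P) using the standard algorithm.
FIRST(P) = {y}
FIRST(Q) = {y}
FIRST(S) = {x}
Therefore, FIRST(P) = {y}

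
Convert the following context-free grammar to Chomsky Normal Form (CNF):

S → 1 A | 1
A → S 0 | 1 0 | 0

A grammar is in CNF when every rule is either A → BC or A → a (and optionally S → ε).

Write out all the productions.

T1 → 1; S → 1; T0 → 0; A → 0; S → T1 A; A → S T0; A → T1 T0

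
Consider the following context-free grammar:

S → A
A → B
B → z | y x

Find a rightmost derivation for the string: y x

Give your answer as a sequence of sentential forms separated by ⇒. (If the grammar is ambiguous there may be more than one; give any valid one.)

S ⇒ A ⇒ B ⇒ y x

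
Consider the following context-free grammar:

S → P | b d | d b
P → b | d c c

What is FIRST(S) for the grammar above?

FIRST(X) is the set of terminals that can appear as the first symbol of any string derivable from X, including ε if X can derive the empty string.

We compute FIRST(S) using the standard algorithm.
FIRST(P) = {b, d}
FIRST(S) = {b, d}
Therefore, FIRST(S) = {b, d}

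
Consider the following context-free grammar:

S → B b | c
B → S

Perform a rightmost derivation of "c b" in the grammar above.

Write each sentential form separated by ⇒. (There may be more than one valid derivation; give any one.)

S ⇒ B b ⇒ S b ⇒ c b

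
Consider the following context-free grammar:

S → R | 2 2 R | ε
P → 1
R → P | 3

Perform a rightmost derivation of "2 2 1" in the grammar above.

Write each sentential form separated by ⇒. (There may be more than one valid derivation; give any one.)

S ⇒ 2 2 R ⇒ 2 2 P ⇒ 2 2 1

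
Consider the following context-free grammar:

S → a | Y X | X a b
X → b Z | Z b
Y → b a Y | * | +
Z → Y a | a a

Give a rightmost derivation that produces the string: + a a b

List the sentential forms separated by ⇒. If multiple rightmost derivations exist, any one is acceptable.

S ⇒ Y X ⇒ Y Z b ⇒ Y a a b ⇒ + a a b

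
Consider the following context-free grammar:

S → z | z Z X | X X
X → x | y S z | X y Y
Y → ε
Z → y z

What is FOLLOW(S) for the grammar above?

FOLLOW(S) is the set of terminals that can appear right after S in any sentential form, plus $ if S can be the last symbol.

We compute FOLLOW(S) using the standard algorithm.
FOLLOW(S) starts with {$}.
FIRST(S) = {x, y, z}
FIRST(X) = {x, y}
FIRST(Y) = {ε}
FIRST(Z) = {y}
FOLLOW(S) = {$, z}
FOLLOW(X) = {$, x, y, z}
FOLLOW(Y) = {$, x, y, z}
FOLLOW(Z) = {x, y}
Therefore, FOLLOW(S) = {$, z}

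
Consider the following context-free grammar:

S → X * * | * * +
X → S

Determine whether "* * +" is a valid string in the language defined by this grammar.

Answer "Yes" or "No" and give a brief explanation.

Yes - a valid derivation exists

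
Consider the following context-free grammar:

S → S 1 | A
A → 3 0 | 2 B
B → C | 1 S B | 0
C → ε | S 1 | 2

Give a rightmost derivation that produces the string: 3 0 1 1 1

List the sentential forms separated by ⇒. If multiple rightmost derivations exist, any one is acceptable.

S ⇒ S 1 ⇒ S 1 1 ⇒ S 1 1 1 ⇒ A 1 1 1 ⇒ 3 0 1 1 1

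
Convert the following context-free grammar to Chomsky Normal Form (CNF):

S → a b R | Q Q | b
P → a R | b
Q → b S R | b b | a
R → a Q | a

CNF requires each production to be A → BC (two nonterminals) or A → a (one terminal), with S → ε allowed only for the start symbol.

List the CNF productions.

TA → a; TB → b; S → b; P → b; Q → a; R → a; S → TA X0; X0 → TB R; S → Q Q; P → TA R; Q → TB X1; X1 → S R; Q → TB TB; R → TA Q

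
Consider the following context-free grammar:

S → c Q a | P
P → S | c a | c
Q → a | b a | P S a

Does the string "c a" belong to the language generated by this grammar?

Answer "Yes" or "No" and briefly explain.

Yes - a valid derivation exists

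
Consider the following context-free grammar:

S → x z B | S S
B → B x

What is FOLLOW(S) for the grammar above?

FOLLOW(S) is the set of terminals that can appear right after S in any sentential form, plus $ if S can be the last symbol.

We compute FOLLOW(S) using the standard algorithm.
FOLLOW(S) starts with {$}.
FIRST(B) = {}
FIRST(S) = {x}
FOLLOW(B) = {$, x}
FOLLOW(S) = {$, x}
Therefore, FOLLOW(S) = {$, x}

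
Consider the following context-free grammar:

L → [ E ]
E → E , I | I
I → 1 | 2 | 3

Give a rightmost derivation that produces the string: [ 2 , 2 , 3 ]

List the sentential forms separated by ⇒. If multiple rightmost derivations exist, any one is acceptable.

L ⇒ [ E ] ⇒ [ E , I ] ⇒ [ E , 3 ] ⇒ [ E , I , 3 ] ⇒ [ E , 2 , 3 ] ⇒ [ I , 2 , 3 ] ⇒ [ 2 , 2 , 3 ]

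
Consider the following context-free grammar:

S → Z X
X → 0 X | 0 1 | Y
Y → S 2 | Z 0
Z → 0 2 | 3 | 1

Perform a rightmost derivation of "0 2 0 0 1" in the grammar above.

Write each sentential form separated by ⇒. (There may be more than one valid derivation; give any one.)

S ⇒ Z X ⇒ Z 0 X ⇒ Z 0 0 1 ⇒ 0 2 0 0 1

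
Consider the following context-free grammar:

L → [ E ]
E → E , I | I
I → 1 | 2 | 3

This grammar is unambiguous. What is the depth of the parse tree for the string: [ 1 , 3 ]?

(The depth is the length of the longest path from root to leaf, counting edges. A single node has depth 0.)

4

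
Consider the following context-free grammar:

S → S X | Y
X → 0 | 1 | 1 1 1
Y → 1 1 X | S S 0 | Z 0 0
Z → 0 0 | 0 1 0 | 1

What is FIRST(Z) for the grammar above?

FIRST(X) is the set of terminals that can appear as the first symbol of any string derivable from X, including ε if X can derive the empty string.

We compute FIRST(Z) using the standard algorithm.
FIRST(S) = {0, 1}
FIRST(X) = {0, 1}
FIRST(Y) = {0, 1}
FIRST(Z) = {0, 1}
Therefore, FIRST(Z) = {0, 1}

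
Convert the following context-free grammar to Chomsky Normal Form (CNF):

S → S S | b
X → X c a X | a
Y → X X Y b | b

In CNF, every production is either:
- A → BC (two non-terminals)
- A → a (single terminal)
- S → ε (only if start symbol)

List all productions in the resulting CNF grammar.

S → b; TC → c; TA → a; X → a; TB → b; Y → b; S → S S; X → X X0; X0 → TC X1; X1 → TA X; Y → X X2; X2 → X X3; X3 → Y TB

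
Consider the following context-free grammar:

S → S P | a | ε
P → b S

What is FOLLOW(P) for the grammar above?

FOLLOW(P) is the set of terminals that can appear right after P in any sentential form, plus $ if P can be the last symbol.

We compute FOLLOW(P) using the standard algorithm.
FOLLOW(S) starts with {$}.
FIRST(P) = {b}
FIRST(S) = {a, b, ε}
FOLLOW(P) = {$, b}
FOLLOW(S) = {$, b}
Therefore, FOLLOW(P) = {$, b}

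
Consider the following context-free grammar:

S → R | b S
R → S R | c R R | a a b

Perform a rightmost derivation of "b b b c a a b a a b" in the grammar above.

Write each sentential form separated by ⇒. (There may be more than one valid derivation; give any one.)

S ⇒ b S ⇒ b b S ⇒ b b b S ⇒ b b b R ⇒ b b b c R R ⇒ b b b c R a a b ⇒ b b b c a a b a a b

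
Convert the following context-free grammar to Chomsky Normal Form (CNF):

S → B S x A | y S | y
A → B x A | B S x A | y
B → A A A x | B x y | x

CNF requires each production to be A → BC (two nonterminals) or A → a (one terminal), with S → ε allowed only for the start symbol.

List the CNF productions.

TX → x; TY → y; S → y; A → y; B → x; S → B X0; X0 → S X1; X1 → TX A; S → TY S; A → B X2; X2 → TX A; A → B X3; X3 → S X4; X4 → TX A; B → A X5; X5 → A X6; X6 → A TX; B → B X7; X7 → TX TY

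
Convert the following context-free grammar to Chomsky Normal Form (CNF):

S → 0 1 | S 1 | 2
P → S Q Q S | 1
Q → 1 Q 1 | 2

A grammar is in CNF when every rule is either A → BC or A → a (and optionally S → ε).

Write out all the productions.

T0 → 0; T1 → 1; S → 2; P → 1; Q → 2; S → T0 T1; S → S T1; P → S X0; X0 → Q X1; X1 → Q S; Q → T1 X2; X2 → Q T1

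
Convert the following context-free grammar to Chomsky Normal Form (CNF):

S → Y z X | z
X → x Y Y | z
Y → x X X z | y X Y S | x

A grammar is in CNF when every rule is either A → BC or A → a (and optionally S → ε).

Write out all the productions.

TZ → z; S → z; TX → x; X → z; TY → y; Y → x; S → Y X0; X0 → TZ X; X → TX X1; X1 → Y Y; Y → TX X2; X2 → X X3; X3 → X TZ; Y → TY X4; X4 → X X5; X5 → Y S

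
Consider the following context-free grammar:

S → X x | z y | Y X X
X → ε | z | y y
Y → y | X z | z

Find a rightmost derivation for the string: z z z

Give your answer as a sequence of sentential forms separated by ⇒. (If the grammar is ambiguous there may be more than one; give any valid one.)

S ⇒ Y X X ⇒ Y X z ⇒ Y z z ⇒ z z z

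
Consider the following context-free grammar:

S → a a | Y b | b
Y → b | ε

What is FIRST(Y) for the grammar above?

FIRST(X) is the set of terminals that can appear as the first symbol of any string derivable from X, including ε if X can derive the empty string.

We compute FIRST(Y) using the standard algorithm.
FIRST(S) = {a, b}
FIRST(Y) = {b, ε}
Therefore, FIRST(Y) = {b, ε}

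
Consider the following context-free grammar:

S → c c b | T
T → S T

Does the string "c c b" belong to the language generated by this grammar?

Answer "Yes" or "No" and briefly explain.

Yes - a valid derivation exists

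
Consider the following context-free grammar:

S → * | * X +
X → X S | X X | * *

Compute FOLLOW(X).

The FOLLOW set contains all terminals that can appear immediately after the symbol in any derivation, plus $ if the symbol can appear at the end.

We compute FOLLOW(X) using the standard algorithm.
FOLLOW(S) starts with {$}.
FIRST(S) = {*}
FIRST(X) = {*}
FOLLOW(S) = {$, *, +}
FOLLOW(X) = {*, +}
Therefore, FOLLOW(X) = {*, +}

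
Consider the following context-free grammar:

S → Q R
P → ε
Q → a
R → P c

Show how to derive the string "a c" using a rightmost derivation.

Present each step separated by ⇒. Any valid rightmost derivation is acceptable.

S ⇒ Q R ⇒ Q P c ⇒ Q c ⇒ a c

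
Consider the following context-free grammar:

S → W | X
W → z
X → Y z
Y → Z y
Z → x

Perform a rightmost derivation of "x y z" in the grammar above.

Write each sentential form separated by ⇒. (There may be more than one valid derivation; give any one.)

S ⇒ X ⇒ Y z ⇒ Z y z ⇒ x y z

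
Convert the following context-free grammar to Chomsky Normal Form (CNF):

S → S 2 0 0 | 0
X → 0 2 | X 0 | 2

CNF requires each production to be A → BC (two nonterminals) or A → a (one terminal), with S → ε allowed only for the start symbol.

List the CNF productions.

T2 → 2; T0 → 0; S → 0; X → 2; S → S X0; X0 → T2 X1; X1 → T0 T0; X → T0 T2; X → X T0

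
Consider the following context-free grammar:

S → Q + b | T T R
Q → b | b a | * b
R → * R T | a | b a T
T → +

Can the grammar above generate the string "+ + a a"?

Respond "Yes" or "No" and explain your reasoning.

No - no valid derivation exists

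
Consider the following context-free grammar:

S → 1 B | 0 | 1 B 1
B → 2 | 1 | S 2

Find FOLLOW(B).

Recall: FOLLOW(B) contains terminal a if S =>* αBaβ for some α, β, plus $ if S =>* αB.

We compute FOLLOW(B) using the standard algorithm.
FOLLOW(S) starts with {$}.
FIRST(B) = {0, 1, 2}
FIRST(S) = {0, 1}
FOLLOW(B) = {$, 1, 2}
FOLLOW(S) = {$, 2}
Therefore, FOLLOW(B) = {$, 1, 2}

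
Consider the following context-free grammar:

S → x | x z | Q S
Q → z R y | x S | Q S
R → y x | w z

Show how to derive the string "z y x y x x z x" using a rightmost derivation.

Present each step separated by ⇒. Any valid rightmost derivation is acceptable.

S ⇒ Q S ⇒ Q Q S ⇒ Q Q x ⇒ Q x S x ⇒ Q x x z x ⇒ z R y x x z x ⇒ z y x y x x z x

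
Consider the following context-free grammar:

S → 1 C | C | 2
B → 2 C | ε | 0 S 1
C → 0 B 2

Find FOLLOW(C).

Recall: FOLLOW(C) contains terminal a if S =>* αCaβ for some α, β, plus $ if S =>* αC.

We compute FOLLOW(C) using the standard algorithm.
FOLLOW(S) starts with {$}.
FIRST(B) = {0, 2, ε}
FIRST(C) = {0}
FIRST(S) = {0, 1, 2}
FOLLOW(B) = {2}
FOLLOW(C) = {$, 1, 2}
FOLLOW(S) = {$, 1}
Therefore, FOLLOW(C) = {$, 1, 2}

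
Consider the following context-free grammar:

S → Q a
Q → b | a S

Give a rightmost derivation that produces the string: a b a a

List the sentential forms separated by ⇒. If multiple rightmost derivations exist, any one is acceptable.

S ⇒ Q a ⇒ a S a ⇒ a Q a a ⇒ a b a a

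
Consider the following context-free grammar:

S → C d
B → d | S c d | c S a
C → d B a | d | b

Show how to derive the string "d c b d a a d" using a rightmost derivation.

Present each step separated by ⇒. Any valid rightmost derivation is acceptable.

S ⇒ C d ⇒ d B a d ⇒ d c S a a d ⇒ d c C d a a d ⇒ d c b d a a d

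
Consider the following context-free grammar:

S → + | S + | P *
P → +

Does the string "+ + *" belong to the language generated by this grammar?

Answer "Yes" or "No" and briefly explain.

No - no valid derivation exists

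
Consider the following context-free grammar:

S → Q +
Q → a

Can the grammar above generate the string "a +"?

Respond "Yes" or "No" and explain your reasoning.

Yes - a valid derivation exists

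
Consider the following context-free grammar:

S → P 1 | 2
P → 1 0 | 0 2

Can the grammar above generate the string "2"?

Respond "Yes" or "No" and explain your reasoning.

Yes - a valid derivation exists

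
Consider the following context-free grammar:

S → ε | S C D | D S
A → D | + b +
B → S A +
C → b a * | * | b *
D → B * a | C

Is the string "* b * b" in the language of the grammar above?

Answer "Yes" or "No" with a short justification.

No - no valid derivation exists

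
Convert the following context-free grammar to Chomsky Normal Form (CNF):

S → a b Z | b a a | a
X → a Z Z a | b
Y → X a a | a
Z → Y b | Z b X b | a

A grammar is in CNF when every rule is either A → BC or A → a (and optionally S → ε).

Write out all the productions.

TA → a; TB → b; S → a; X → b; Y → a; Z → a; S → TA X0; X0 → TB Z; S → TB X1; X1 → TA TA; X → TA X2; X2 → Z X3; X3 → Z TA; Y → X X4; X4 → TA TA; Z → Y TB; Z → Z X5; X5 → TB X6; X6 → X TB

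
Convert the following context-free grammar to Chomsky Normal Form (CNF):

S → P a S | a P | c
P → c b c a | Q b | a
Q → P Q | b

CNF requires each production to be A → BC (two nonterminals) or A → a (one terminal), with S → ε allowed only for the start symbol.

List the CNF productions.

TA → a; S → c; TC → c; TB → b; P → a; Q → b; S → P X0; X0 → TA S; S → TA P; P → TC X1; X1 → TB X2; X2 → TC TA; P → Q TB; Q → P Q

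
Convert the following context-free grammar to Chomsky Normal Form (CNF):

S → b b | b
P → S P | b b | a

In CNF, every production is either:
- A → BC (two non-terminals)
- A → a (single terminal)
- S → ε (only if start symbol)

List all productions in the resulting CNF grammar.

TB → b; S → b; P → a; S → TB TB; P → S P; P → TB TB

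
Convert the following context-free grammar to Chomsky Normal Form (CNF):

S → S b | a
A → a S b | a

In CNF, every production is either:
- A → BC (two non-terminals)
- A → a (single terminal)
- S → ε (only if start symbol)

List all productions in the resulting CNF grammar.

TB → b; S → a; TA → a; A → a; S → S TB; A → TA X0; X0 → S TB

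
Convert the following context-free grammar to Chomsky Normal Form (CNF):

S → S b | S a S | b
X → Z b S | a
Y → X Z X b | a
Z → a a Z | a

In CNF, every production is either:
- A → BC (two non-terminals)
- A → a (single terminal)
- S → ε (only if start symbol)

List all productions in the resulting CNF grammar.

TB → b; TA → a; S → b; X → a; Y → a; Z → a; S → S TB; S → S X0; X0 → TA S; X → Z X1; X1 → TB S; Y → X X2; X2 → Z X3; X3 → X TB; Z → TA X4; X4 → TA Z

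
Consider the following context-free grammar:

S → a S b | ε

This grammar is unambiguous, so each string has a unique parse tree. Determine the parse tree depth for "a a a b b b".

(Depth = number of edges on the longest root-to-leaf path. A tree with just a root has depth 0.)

4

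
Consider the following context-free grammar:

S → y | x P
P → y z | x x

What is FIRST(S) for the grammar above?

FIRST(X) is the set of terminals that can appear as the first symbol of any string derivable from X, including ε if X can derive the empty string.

We compute FIRST(S) using the standard algorithm.
FIRST(P) = {x, y}
FIRST(S) = {x, y}
Therefore, FIRST(S) = {x, y}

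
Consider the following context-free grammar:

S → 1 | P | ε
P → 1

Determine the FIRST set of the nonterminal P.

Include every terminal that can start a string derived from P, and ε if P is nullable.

We compute FIRST(P) using the standard algorithm.
FIRST(P) = {1}
FIRST(S) = {1, ε}
Therefore, FIRST(P) = {1}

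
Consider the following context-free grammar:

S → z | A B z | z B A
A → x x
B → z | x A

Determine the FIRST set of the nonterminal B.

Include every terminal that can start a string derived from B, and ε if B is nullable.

We compute FIRST(B) using the standard algorithm.
FIRST(A) = {x}
FIRST(B) = {x, z}
FIRST(S) = {x, z}
Therefore, FIRST(B) = {x, z}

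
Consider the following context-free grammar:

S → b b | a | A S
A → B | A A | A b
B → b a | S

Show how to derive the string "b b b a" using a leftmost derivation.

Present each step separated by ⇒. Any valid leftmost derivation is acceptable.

S ⇒ A S ⇒ A b S ⇒ B b S ⇒ S b S ⇒ b b b S ⇒ b b b a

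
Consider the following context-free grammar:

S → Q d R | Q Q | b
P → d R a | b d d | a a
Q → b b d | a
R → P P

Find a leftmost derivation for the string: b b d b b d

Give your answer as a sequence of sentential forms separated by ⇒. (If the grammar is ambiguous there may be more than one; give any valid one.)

S ⇒ Q Q ⇒ b b d Q ⇒ b b d b b d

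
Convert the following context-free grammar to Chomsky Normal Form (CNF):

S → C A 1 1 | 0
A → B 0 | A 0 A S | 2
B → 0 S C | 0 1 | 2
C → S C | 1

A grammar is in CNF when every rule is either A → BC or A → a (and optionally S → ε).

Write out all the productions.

T1 → 1; S → 0; T0 → 0; A → 2; B → 2; C → 1; S → C X0; X0 → A X1; X1 → T1 T1; A → B T0; A → A X2; X2 → T0 X3; X3 → A S; B → T0 X4; X4 → S C; B → T0 T1; C → S C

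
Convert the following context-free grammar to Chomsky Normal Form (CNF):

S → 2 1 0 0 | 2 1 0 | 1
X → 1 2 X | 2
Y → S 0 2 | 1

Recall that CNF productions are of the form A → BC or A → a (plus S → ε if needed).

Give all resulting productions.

T2 → 2; T1 → 1; T0 → 0; S → 1; X → 2; Y → 1; S → T2 X0; X0 → T1 X1; X1 → T0 T0; S → T2 X2; X2 → T1 T0; X → T1 X3; X3 → T2 X; Y → S X4; X4 → T0 T2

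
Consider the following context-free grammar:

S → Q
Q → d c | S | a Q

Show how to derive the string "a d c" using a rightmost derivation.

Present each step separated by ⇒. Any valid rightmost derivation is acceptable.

S ⇒ Q ⇒ a Q ⇒ a d c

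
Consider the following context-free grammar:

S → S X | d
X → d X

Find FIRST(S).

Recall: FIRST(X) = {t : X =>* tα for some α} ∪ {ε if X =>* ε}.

We compute FIRST(S) using the standard algorithm.
FIRST(S) = {d}
FIRST(X) = {d}
Therefore, FIRST(S) = {d}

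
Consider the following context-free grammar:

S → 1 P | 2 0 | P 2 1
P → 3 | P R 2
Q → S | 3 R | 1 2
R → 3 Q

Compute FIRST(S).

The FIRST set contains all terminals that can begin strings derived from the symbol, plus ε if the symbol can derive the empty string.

We compute FIRST(S) using the standard algorithm.
FIRST(P) = {3}
FIRST(Q) = {1, 2, 3}
FIRST(R) = {3}
FIRST(S) = {1, 2, 3}
Therefore, FIRST(S) = {1, 2, 3}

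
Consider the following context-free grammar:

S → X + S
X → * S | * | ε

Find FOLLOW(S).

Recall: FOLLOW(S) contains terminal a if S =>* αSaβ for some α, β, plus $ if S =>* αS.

We compute FOLLOW(S) using the standard algorithm.
FOLLOW(S) starts with {$}.
FIRST(S) = {*, +}
FIRST(X) = {*, ε}
FOLLOW(S) = {$, +}
FOLLOW(X) = {+}
Therefore, FOLLOW(S) = {$, +}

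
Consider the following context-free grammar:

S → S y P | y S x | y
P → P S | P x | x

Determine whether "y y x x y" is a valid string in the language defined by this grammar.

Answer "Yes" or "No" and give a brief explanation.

Yes - a valid derivation exists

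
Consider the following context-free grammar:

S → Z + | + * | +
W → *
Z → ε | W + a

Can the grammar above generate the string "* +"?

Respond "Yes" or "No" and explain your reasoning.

No - no valid derivation exists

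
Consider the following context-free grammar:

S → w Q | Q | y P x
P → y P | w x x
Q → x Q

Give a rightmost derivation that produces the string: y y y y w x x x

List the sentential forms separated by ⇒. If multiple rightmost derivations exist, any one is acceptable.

S ⇒ y P x ⇒ y y P x ⇒ y y y P x ⇒ y y y y P x ⇒ y y y y w x x x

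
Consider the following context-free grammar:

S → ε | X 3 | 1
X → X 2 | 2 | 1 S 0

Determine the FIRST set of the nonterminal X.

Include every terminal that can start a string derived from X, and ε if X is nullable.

We compute FIRST(X) using the standard algorithm.
FIRST(S) = {1, 2, ε}
FIRST(X) = {1, 2}
Therefore, FIRST(X) = {1, 2}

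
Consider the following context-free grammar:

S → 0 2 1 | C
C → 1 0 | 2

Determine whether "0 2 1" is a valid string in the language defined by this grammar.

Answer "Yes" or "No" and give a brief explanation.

Yes - a valid derivation exists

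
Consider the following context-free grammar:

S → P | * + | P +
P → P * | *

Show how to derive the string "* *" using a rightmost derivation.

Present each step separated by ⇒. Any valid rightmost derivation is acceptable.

S ⇒ P ⇒ P * ⇒ * *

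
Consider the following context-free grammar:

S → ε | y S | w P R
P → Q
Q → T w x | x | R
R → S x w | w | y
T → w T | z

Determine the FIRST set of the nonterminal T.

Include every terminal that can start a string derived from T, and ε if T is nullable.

We compute FIRST(T) using the standard algorithm.
FIRST(P) = {w, x, y, z}
FIRST(Q) = {w, x, y, z}
FIRST(R) = {w, x, y}
FIRST(S) = {w, y, ε}
FIRST(T) = {w, z}
Therefore, FIRST(T) = {w, z}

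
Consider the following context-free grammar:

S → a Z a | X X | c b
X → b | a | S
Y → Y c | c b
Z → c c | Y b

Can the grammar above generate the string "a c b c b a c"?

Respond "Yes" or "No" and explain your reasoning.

No - no valid derivation exists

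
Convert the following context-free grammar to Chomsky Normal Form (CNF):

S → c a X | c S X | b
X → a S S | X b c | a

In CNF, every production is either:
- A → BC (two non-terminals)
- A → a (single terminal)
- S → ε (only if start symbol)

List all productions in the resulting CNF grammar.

TC → c; TA → a; S → b; TB → b; X → a; S → TC X0; X0 → TA X; S → TC X1; X1 → S X; X → TA X2; X2 → S S; X → X X3; X3 → TB TC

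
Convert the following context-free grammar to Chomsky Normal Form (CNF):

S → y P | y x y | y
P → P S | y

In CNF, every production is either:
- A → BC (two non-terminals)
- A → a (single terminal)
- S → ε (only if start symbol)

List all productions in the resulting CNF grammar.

TY → y; TX → x; S → y; P → y; S → TY P; S → TY X0; X0 → TX TY; P → P S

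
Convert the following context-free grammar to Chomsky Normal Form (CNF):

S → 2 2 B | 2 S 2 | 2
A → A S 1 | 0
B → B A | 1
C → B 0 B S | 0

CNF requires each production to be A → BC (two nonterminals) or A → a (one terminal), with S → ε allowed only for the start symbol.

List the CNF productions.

T2 → 2; S → 2; T1 → 1; A → 0; B → 1; T0 → 0; C → 0; S → T2 X0; X0 → T2 B; S → T2 X1; X1 → S T2; A → A X2; X2 → S T1; B → B A; C → B X3; X3 → T0 X4; X4 → B S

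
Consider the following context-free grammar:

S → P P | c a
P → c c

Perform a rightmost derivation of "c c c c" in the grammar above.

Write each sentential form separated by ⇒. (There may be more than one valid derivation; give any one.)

S ⇒ P P ⇒ P c c ⇒ c c c c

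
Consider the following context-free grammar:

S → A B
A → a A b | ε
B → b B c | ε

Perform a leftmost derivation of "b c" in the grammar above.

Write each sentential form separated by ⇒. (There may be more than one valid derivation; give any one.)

S ⇒ A B ⇒ B ⇒ b B c ⇒ b c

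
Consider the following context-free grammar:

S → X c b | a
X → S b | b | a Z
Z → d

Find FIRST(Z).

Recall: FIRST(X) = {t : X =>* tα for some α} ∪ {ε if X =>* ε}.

We compute FIRST(Z) using the standard algorithm.
FIRST(S) = {a, b}
FIRST(X) = {a, b}
FIRST(Z) = {d}
Therefore, FIRST(Z) = {d}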